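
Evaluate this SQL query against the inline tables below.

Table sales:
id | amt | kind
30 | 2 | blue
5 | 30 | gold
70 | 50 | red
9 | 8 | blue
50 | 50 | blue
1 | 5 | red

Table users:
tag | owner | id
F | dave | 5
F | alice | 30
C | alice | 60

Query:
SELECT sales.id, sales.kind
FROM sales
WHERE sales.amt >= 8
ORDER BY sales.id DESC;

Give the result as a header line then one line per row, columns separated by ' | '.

== RESULT ==
sales.id | sales.kind
70 | red
50 | blue
9 | blue
5 | gold

Derivation:
After WHERE (4 rows):
sales.id | sales.amt | sales.kind
5 | 30 | gold
70 | 50 | red
9 | 8 | blue
50 | 50 | blue
After SELECT (4 rows):
sales.id | sales.kind
5 | gold
70 | red
9 | blue
50 | blue
After ORDER BY (4 rows):
sales.id | sales.kind
70 | red
50 | blue
9 | blue
5 | gold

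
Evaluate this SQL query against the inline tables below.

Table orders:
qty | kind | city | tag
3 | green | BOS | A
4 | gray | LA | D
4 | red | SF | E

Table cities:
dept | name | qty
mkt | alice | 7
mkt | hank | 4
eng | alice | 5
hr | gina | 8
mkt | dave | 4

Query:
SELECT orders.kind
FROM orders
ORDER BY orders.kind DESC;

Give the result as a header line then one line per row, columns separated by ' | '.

After SELECT (3 rows):
orders.kind
green
gray
red
After ORDER BY (3 rows):
orders.kind
red
green
gray

== RESULT ==
orders.kind
red
green
gray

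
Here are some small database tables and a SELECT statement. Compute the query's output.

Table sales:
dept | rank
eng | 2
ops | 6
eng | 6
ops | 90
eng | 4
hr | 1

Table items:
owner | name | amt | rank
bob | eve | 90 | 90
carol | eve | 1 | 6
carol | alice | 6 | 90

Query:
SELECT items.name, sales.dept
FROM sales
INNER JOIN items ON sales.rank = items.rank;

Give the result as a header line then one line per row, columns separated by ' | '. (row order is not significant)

== RESULT ==
items.name | sales.dept
eve | ops
eve | eng
eve | ops
alice | ops

Derivation:
After JOIN items (4 rows):
sales.dept | sales.rank | items.owner | items.name | items.amt | items.rank
ops | 6 | carol | eve | 1 | 6
eng | 6 | carol | eve | 1 | 6
ops | 90 | bob | eve | 90 | 90
ops | 90 | carol | alice | 6 | 90
After SELECT (4 rows):
items.name | sales.dept
eve | ops
eve | eng
eve | ops
alice | ops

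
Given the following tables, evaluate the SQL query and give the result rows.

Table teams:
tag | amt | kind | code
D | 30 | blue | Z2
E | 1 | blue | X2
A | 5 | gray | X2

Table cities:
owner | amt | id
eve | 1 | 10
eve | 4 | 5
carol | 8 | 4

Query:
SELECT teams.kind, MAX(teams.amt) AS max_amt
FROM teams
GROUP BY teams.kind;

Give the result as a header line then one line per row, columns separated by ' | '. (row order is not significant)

After GROUP BY (2 rows):
teams.kind | max_amt
blue | 30
gray | 5

== RESULT ==
teams.kind | max_amt
blue | 30
gray | 5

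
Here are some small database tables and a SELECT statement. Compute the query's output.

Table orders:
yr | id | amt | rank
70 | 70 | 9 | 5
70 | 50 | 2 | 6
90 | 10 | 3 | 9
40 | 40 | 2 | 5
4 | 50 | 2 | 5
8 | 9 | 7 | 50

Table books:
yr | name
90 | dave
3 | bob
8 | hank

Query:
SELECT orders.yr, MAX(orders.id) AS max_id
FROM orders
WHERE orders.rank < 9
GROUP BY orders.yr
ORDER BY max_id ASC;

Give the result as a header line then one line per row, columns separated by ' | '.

After WHERE (4 rows):
orders.yr | orders.id | orders.amt | orders.rank
70 | 70 | 9 | 5
70 | 50 | 2 | 6
40 | 40 | 2 | 5
4 | 50 | 2 | 5
After GROUP BY (3 rows):
orders.yr | max_id
70 | 70
40 | 40
4 | 50
After ORDER BY (3 rows):
orders.yr | max_id
40 | 40
4 | 50
70 | 70

== RESULT ==
orders.yr | max_id
40 | 40
4 | 50
70 | 70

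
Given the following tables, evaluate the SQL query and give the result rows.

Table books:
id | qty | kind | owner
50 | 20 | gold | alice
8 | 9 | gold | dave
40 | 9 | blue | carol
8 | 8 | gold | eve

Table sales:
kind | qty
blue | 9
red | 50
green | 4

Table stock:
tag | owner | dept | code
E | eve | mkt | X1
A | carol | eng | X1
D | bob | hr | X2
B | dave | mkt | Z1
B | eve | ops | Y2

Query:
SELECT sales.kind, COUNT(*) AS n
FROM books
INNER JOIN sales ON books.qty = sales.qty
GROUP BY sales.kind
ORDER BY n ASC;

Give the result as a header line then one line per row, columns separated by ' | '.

== RESULT ==
sales.kind | n
blue | 2

Derivation:
After JOIN sales (2 rows):
books.id | books.qty | books.kind | books.owner | sales.kind | sales.qty
8 | 9 | gold | dave | blue | 9
40 | 9 | blue | carol | blue | 9
After GROUP BY (1 rows):
sales.kind | n
blue | 2
After ORDER BY (1 rows):
sales.kind | n
blue | 2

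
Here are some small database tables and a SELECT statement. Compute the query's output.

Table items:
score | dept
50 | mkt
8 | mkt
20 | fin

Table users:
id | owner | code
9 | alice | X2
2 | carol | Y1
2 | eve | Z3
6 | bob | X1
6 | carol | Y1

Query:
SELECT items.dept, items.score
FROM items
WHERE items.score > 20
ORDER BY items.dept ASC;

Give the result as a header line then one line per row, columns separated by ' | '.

After WHERE (1 rows):
items.score | items.dept
50 | mkt
After SELECT (1 rows):
items.dept | items.score
mkt | 50
After ORDER BY (1 rows):
items.dept | items.score
mkt | 50

== RESULT ==
items.dept | items.score
mkt | 50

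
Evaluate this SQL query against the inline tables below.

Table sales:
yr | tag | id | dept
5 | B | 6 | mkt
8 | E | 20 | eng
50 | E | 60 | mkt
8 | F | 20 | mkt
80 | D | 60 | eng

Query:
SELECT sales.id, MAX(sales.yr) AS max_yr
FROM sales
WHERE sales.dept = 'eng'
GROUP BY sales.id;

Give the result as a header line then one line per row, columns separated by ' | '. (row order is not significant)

After WHERE (2 rows):
sales.yr | sales.tag | sales.id | sales.dept
8 | E | 20 | eng
80 | D | 60 | eng
After GROUP BY (2 rows):
sales.id | max_yr
20 | 8
60 | 80

== RESULT ==
sales.id | max_yr
20 | 8
60 | 80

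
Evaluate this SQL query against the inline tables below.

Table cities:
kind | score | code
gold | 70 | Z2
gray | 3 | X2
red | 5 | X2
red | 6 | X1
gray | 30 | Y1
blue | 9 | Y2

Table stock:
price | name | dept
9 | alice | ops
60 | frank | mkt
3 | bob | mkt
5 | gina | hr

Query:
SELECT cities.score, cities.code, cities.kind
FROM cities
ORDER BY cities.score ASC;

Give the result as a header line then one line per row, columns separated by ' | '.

== RESULT ==
cities.score | cities.code | cities.kind
3 | X2 | gray
5 | X2 | red
6 | X1 | red
9 | Y2 | blue
30 | Y1 | gray
70 | Z2 | gold

Derivation:
After SELECT (6 rows):
cities.score | cities.code | cities.kind
70 | Z2 | gold
3 | X2 | gray
5 | X2 | red
6 | X1 | red
30 | Y1 | gray
9 | Y2 | blue
After ORDER BY (6 rows):
cities.score | cities.code | cities.kind
3 | X2 | gray
5 | X2 | red
6 | X1 | red
9 | Y2 | blue
30 | Y1 | gray
70 | Z2 | gold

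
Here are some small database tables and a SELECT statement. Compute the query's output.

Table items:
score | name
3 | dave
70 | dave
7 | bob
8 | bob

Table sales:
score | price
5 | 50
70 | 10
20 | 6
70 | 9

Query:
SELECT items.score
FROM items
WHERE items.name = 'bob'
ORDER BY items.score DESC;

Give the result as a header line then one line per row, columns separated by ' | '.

== RESULT ==
items.score
8
7

Derivation:
After WHERE (2 rows):
items.score | items.name
7 | bob
8 | bob
After SELECT (2 rows):
items.score
7
8
After ORDER BY (2 rows):
items.score
8
7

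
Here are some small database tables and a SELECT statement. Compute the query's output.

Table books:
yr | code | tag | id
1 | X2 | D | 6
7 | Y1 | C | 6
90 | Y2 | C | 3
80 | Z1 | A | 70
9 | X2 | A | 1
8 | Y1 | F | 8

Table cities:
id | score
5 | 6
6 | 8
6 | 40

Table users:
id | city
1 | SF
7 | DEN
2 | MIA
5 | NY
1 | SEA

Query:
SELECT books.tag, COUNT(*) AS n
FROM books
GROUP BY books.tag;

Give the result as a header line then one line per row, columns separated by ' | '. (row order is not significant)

== RESULT ==
books.tag | n
D | 1
C | 2
A | 2
F | 1

Derivation:
After GROUP BY (4 rows):
books.tag | n
D | 1
C | 2
A | 2
F | 1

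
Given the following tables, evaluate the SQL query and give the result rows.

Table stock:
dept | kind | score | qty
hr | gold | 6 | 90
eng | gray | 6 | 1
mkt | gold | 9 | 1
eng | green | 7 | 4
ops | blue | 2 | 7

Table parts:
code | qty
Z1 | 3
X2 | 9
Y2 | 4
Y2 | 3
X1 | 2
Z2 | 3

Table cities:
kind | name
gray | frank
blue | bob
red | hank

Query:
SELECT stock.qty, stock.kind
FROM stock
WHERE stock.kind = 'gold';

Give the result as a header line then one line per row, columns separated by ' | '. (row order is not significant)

After WHERE (2 rows):
stock.dept | stock.kind | stock.score | stock.qty
hr | gold | 6 | 90
mkt | gold | 9 | 1
After SELECT (2 rows):
stock.qty | stock.kind
90 | gold
1 | gold

== RESULT ==
stock.qty | stock.kind
90 | gold
1 | gold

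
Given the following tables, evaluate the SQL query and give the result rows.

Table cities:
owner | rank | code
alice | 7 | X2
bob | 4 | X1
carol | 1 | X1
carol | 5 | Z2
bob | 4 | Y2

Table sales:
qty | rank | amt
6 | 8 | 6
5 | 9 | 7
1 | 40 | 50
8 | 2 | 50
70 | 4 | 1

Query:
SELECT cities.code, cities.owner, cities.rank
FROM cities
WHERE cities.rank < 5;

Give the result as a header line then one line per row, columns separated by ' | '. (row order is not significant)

== RESULT ==
cities.code | cities.owner | cities.rank
X1 | bob | 4
X1 | carol | 1
Y2 | bob | 4

Derivation:
After WHERE (3 rows):
cities.owner | cities.rank | cities.code
bob | 4 | X1
carol | 1 | X1
bob | 4 | Y2
After SELECT (3 rows):
cities.code | cities.owner | cities.rank
X1 | bob | 4
X1 | carol | 1
Y2 | bob | 4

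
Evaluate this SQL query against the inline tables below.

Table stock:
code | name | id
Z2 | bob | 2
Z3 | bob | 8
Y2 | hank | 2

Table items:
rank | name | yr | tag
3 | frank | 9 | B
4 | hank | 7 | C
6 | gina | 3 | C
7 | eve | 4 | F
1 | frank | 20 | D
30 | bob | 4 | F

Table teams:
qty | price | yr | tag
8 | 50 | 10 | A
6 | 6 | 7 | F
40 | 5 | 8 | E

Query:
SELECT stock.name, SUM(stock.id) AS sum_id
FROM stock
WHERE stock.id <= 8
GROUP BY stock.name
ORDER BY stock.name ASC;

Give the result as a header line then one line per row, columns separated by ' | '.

== RESULT ==
stock.name | sum_id
bob | 10
hank | 2

Derivation:
After WHERE (3 rows):
stock.code | stock.name | stock.id
Z2 | bob | 2
Z3 | bob | 8
Y2 | hank | 2
After GROUP BY (2 rows):
stock.name | sum_id
bob | 10
hank | 2
After ORDER BY (2 rows):
stock.name | sum_id
bob | 10
hank | 2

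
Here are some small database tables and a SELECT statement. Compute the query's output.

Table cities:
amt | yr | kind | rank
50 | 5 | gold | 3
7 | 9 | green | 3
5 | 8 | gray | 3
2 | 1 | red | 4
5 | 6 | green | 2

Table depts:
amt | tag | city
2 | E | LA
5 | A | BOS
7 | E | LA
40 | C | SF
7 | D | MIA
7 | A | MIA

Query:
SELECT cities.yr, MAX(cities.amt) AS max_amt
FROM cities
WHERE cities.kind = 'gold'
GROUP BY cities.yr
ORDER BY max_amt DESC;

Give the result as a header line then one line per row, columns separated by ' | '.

After WHERE (1 rows):
cities.amt | cities.yr | cities.kind | cities.rank
50 | 5 | gold | 3
After GROUP BY (1 rows):
cities.yr | max_amt
5 | 50
After ORDER BY (1 rows):
cities.yr | max_amt
5 | 50

== RESULT ==
cities.yr | max_amt
5 | 50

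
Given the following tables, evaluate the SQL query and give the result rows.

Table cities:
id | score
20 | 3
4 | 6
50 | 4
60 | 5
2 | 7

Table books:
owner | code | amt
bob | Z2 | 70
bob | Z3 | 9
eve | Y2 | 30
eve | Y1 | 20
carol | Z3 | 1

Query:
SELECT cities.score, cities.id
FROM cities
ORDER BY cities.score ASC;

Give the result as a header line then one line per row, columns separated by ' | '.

After SELECT (5 rows):
cities.score | cities.id
3 | 20
6 | 4
4 | 50
5 | 60
7 | 2
After ORDER BY (5 rows):
cities.score | cities.id
3 | 20
4 | 50
5 | 60
6 | 4
7 | 2

== RESULT ==
cities.score | cities.id
3 | 20
4 | 50
5 | 60
6 | 4
7 | 2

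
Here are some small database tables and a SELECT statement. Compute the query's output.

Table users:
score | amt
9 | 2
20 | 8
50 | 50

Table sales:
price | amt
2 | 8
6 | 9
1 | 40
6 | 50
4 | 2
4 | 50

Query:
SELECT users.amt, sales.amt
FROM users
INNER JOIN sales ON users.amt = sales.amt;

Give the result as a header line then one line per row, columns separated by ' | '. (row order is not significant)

After JOIN sales (4 rows):
users.score | users.amt | sales.price | sales.amt
9 | 2 | 4 | 2
20 | 8 | 2 | 8
50 | 50 | 6 | 50
50 | 50 | 4 | 50
After SELECT (4 rows):
users.amt | sales.amt
2 | 2
8 | 8
50 | 50
50 | 50

== RESULT ==
users.amt | sales.amt
2 | 2
8 | 8
50 | 50
50 | 50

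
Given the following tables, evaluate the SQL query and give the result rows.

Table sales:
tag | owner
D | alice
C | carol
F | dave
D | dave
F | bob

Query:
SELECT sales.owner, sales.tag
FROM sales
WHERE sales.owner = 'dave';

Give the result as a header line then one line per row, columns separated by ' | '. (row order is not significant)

== RESULT ==
sales.owner | sales.tag
dave | F
dave | D

Derivation:
After WHERE (2 rows):
sales.tag | sales.owner
F | dave
D | dave
After SELECT (2 rows):
sales.owner | sales.tag
dave | F
dave | D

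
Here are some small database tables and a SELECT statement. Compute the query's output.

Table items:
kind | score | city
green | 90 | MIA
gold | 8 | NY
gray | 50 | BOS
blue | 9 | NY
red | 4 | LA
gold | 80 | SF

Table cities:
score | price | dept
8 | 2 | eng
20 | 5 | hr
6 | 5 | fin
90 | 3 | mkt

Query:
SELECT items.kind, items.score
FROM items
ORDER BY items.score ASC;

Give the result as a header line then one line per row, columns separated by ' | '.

== RESULT ==
items.kind | items.score
red | 4
gold | 8
blue | 9
gray | 50
gold | 80
green | 90

Derivation:
After SELECT (6 rows):
items.kind | items.score
green | 90
gold | 8
gray | 50
blue | 9
red | 4
gold | 80
After ORDER BY (6 rows):
items.kind | items.score
red | 4
gold | 8
blue | 9
gray | 50
gold | 80
green | 90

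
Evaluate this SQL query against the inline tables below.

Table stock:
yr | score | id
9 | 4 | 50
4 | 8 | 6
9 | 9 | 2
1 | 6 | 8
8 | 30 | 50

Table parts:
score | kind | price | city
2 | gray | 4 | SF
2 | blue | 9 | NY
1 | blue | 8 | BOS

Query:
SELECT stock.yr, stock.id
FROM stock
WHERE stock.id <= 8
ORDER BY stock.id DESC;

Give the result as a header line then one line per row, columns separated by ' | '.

After WHERE (3 rows):
stock.yr | stock.score | stock.id
4 | 8 | 6
9 | 9 | 2
1 | 6 | 8
After SELECT (3 rows):
stock.yr | stock.id
4 | 6
9 | 2
1 | 8
After ORDER BY (3 rows):
stock.yr | stock.id
1 | 8
4 | 6
9 | 2

== RESULT ==
stock.yr | stock.id
1 | 8
4 | 6
9 | 2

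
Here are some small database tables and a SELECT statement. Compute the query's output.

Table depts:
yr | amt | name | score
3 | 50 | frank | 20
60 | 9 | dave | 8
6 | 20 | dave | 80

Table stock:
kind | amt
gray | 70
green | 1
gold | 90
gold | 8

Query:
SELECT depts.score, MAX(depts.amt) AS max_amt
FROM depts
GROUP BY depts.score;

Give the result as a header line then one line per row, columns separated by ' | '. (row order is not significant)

== RESULT ==
depts.score | max_amt
20 | 50
8 | 9
80 | 20

Derivation:
After GROUP BY (3 rows):
depts.score | max_amt
20 | 50
8 | 9
80 | 20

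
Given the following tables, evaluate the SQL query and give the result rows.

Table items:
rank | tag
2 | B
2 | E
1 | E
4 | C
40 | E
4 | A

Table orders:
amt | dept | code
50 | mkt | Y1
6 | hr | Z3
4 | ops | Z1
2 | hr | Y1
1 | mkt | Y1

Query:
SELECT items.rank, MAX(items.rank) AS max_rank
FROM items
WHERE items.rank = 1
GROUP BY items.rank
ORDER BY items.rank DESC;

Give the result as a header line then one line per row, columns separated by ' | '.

== RESULT ==
items.rank | max_rank
1 | 1

Derivation:
After WHERE (1 rows):
items.rank | items.tag
1 | E
After GROUP BY (1 rows):
items.rank | max_rank
1 | 1
After ORDER BY (1 rows):
items.rank | max_rank
1 | 1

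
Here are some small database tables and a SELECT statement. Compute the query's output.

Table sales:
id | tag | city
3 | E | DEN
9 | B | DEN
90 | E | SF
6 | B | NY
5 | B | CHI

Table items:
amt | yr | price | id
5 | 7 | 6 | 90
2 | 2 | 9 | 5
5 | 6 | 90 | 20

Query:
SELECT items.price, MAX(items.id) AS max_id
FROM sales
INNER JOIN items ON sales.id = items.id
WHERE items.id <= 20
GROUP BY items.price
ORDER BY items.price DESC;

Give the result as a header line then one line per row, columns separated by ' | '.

== RESULT ==
items.price | max_id
9 | 5

Derivation:
After JOIN items (2 rows):
sales.id | sales.tag | sales.city | items.amt | items.yr | items.price | items.id
90 | E | SF | 5 | 7 | 6 | 90
5 | B | CHI | 2 | 2 | 9 | 5
After WHERE (1 rows):
sales.id | sales.tag | sales.city | items.amt | items.yr | items.price | items.id
5 | B | CHI | 2 | 2 | 9 | 5
After GROUP BY (1 rows):
items.price | max_id
9 | 5
After ORDER BY (1 rows):
items.price | max_id
9 | 5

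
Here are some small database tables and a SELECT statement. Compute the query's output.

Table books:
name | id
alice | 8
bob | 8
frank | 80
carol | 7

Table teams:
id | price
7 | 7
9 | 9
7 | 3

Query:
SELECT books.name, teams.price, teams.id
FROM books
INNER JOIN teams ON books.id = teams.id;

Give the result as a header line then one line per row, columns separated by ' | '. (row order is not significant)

== RESULT ==
books.name | teams.price | teams.id
carol | 7 | 7
carol | 3 | 7

Derivation:
After JOIN teams (2 rows):
books.name | books.id | teams.id | teams.price
carol | 7 | 7 | 7
carol | 7 | 7 | 3
After SELECT (2 rows):
books.name | teams.price | teams.id
carol | 7 | 7
carol | 3 | 7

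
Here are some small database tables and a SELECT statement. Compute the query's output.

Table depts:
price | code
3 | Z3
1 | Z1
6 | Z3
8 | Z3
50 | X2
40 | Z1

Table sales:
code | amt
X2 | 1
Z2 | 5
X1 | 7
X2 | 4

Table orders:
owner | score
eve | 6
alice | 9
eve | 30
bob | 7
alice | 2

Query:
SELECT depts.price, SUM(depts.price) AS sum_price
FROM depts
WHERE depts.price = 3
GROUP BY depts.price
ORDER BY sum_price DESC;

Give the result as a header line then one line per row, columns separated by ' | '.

== RESULT ==
depts.price | sum_price
3 | 3

Derivation:
After WHERE (1 rows):
depts.price | depts.code
3 | Z3
After GROUP BY (1 rows):
depts.price | sum_price
3 | 3
After ORDER BY (1 rows):
depts.price | sum_price
3 | 3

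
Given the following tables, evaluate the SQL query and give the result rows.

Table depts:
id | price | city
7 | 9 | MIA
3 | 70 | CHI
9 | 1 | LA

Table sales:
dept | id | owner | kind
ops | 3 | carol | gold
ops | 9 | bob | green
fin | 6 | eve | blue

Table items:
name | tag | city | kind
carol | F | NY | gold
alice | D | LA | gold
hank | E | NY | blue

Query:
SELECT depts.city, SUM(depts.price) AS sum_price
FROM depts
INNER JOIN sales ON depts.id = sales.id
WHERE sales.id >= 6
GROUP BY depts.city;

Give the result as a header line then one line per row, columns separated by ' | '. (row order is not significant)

After JOIN sales (2 rows):
depts.id | depts.price | depts.city | sales.dept | sales.id | sales.owner | sales.kind
3 | 70 | CHI | ops | 3 | carol | gold
9 | 1 | LA | ops | 9 | bob | green
After WHERE (1 rows):
depts.id | depts.price | depts.city | sales.dept | sales.id | sales.owner | sales.kind
9 | 1 | LA | ops | 9 | bob | green
After GROUP BY (1 rows):
depts.city | sum_price
LA | 1

== RESULT ==
depts.city | sum_price
LA | 1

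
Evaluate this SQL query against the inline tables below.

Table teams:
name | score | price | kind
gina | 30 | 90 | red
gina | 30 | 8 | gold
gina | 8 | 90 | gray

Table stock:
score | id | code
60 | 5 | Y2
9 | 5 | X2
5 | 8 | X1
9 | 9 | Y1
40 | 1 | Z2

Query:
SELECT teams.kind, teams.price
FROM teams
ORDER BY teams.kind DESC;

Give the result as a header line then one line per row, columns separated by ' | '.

== RESULT ==
teams.kind | teams.price
red | 90
gray | 90
gold | 8

Derivation:
After SELECT (3 rows):
teams.kind | teams.price
red | 90
gold | 8
gray | 90
After ORDER BY (3 rows):
teams.kind | teams.price
red | 90
gray | 90
gold | 8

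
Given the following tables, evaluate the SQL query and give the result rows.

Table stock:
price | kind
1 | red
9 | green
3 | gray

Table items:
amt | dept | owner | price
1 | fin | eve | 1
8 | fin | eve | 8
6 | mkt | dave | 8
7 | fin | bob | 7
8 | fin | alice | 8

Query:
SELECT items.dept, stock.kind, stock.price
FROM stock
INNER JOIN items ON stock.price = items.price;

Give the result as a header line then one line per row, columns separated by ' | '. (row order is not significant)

== RESULT ==
items.dept | stock.kind | stock.price
fin | red | 1

Derivation:
After JOIN items (1 rows):
stock.price | stock.kind | items.amt | items.dept | items.owner | items.price
1 | red | 1 | fin | eve | 1
After SELECT (1 rows):
items.dept | stock.kind | stock.price
fin | red | 1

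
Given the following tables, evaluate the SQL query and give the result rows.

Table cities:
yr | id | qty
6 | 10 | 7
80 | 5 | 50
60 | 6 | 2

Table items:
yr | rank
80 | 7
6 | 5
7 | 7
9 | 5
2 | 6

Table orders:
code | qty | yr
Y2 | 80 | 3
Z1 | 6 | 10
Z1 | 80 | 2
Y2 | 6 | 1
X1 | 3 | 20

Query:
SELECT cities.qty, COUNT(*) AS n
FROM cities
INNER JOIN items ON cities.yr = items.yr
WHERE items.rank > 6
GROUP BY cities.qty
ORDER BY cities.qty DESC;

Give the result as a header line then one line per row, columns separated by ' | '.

After JOIN items (2 rows):
cities.yr | cities.id | cities.qty | items.yr | items.rank
6 | 10 | 7 | 6 | 5
80 | 5 | 50 | 80 | 7
After WHERE (1 rows):
cities.yr | cities.id | cities.qty | items.yr | items.rank
80 | 5 | 50 | 80 | 7
After GROUP BY (1 rows):
cities.qty | n
50 | 1
After ORDER BY (1 rows):
cities.qty | n
50 | 1

== RESULT ==
cities.qty | n
50 | 1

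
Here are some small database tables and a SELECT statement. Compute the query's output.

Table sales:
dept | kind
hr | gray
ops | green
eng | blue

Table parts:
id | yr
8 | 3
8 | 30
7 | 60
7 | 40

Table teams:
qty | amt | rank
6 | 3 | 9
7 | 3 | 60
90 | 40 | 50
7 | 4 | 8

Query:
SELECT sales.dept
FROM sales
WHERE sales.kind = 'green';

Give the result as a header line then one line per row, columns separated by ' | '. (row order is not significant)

== RESULT ==
sales.dept
ops

Derivation:
After WHERE (1 rows):
sales.dept | sales.kind
ops | green
After SELECT (1 rows):
sales.dept
ops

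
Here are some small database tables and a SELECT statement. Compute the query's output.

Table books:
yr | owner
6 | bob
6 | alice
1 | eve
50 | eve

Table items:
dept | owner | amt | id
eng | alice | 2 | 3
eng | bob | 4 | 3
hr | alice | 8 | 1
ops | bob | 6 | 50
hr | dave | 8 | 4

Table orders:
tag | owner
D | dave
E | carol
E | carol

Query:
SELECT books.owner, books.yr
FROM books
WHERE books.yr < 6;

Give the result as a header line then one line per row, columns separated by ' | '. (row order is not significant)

== RESULT ==
books.owner | books.yr
eve | 1

Derivation:
After WHERE (1 rows):
books.yr | books.owner
1 | eve
After SELECT (1 rows):
books.owner | books.yr
eve | 1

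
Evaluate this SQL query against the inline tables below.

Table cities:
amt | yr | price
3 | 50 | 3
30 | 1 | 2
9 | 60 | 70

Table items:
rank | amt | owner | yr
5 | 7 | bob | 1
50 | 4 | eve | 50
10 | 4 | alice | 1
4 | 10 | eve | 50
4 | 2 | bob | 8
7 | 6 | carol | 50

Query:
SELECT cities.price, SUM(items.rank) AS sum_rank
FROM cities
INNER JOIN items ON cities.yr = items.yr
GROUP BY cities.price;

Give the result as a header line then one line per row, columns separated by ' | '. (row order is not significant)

== RESULT ==
cities.price | sum_rank
3 | 61
2 | 15

Derivation:
After JOIN items (5 rows):
cities.amt | cities.yr | cities.price | items.rank | items.amt | items.owner | items.yr
3 | 50 | 3 | 50 | 4 | eve | 50
3 | 50 | 3 | 4 | 10 | eve | 50
3 | 50 | 3 | 7 | 6 | carol | 50
30 | 1 | 2 | 5 | 7 | bob | 1
30 | 1 | 2 | 10 | 4 | alice | 1
After GROUP BY (2 rows):
cities.price | sum_rank
3 | 61
2 | 15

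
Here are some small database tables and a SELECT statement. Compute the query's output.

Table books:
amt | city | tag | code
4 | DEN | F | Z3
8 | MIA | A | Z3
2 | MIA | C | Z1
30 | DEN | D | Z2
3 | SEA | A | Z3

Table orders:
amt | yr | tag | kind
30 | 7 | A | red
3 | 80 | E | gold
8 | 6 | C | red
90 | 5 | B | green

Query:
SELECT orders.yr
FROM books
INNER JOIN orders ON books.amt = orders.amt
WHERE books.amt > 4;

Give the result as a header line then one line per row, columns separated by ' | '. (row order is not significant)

After JOIN orders (3 rows):
books.amt | books.city | books.tag | books.code | orders.amt | orders.yr | orders.tag | orders.kind
8 | MIA | A | Z3 | 8 | 6 | C | red
30 | DEN | D | Z2 | 30 | 7 | A | red
3 | SEA | A | Z3 | 3 | 80 | E | gold
After WHERE (2 rows):
books.amt | books.city | books.tag | books.code | orders.amt | orders.yr | orders.tag | orders.kind
8 | MIA | A | Z3 | 8 | 6 | C | red
30 | DEN | D | Z2 | 30 | 7 | A | red
After SELECT (2 rows):
orders.yr
6
7

== RESULT ==
orders.yr
6
7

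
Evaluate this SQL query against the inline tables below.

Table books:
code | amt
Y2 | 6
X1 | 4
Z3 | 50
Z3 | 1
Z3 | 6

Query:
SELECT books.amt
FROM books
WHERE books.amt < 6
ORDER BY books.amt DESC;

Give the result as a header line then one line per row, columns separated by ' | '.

== RESULT ==
books.amt
4
1

Derivation:
After WHERE (2 rows):
books.code | books.amt
X1 | 4
Z3 | 1
After SELECT (2 rows):
books.amt
4
1
After ORDER BY (2 rows):
books.amt
4
1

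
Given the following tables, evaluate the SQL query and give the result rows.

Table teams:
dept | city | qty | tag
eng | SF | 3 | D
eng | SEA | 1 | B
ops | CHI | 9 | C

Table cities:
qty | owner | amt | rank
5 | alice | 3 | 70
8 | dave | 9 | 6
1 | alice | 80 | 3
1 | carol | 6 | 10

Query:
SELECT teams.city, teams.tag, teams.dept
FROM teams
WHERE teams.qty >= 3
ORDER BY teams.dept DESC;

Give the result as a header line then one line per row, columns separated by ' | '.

After WHERE (2 rows):
teams.dept | teams.city | teams.qty | teams.tag
eng | SF | 3 | D
ops | CHI | 9 | C
After SELECT (2 rows):
teams.city | teams.tag | teams.dept
SF | D | eng
CHI | C | ops
After ORDER BY (2 rows):
teams.city | teams.tag | teams.dept
CHI | C | ops
SF | D | eng

== RESULT ==
teams.city | teams.tag | teams.dept
CHI | C | ops
SF | D | eng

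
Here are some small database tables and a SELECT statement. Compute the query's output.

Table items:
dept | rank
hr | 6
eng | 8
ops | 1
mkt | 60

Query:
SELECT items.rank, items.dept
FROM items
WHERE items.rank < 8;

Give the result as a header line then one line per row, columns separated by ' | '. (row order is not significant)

== RESULT ==
items.rank | items.dept
6 | hr
1 | ops

Derivation:
After WHERE (2 rows):
items.dept | items.rank
hr | 6
ops | 1
After SELECT (2 rows):
items.rank | items.dept
6 | hr
1 | ops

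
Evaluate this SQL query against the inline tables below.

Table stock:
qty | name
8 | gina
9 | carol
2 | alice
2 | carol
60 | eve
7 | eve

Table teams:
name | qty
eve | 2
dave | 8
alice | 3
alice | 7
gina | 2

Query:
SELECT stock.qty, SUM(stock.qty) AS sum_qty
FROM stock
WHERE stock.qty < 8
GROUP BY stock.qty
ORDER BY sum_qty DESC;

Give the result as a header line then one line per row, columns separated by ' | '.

After WHERE (3 rows):
stock.qty | stock.name
2 | alice
2 | carol
7 | eve
After GROUP BY (2 rows):
stock.qty | sum_qty
2 | 4
7 | 7
After ORDER BY (2 rows):
stock.qty | sum_qty
7 | 7
2 | 4

== RESULT ==
stock.qty | sum_qty
7 | 7
2 | 4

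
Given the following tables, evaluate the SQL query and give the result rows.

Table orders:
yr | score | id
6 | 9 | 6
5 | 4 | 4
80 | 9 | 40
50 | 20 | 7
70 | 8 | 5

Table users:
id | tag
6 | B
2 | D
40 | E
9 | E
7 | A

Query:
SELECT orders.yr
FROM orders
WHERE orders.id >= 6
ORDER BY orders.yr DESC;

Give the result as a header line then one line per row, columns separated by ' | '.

After WHERE (3 rows):
orders.yr | orders.score | orders.id
6 | 9 | 6
80 | 9 | 40
50 | 20 | 7
After SELECT (3 rows):
orders.yr
6
80
50
After ORDER BY (3 rows):
orders.yr
80
50
6

== RESULT ==
orders.yr
80
50
6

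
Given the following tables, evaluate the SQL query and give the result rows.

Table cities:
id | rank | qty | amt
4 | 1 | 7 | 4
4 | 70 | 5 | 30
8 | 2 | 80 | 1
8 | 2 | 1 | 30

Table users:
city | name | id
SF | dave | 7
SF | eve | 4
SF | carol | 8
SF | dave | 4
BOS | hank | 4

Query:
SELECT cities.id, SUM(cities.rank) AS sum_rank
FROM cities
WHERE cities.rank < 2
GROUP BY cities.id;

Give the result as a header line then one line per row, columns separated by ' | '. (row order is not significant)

After WHERE (1 rows):
cities.id | cities.rank | cities.qty | cities.amt
4 | 1 | 7 | 4
After GROUP BY (1 rows):
cities.id | sum_rank
4 | 1

== RESULT ==
cities.id | sum_rank
4 | 1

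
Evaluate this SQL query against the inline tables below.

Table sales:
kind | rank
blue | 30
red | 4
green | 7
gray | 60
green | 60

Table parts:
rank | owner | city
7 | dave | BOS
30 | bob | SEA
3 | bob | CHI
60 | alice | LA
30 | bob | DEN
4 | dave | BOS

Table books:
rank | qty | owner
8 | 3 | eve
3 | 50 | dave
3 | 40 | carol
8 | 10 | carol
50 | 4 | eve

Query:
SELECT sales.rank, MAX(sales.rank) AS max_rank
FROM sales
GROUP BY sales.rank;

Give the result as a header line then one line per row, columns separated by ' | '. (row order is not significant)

== RESULT ==
sales.rank | max_rank
30 | 30
4 | 4
7 | 7
60 | 60

Derivation:
After GROUP BY (4 rows):
sales.rank | max_rank
30 | 30
4 | 4
7 | 7
60 | 60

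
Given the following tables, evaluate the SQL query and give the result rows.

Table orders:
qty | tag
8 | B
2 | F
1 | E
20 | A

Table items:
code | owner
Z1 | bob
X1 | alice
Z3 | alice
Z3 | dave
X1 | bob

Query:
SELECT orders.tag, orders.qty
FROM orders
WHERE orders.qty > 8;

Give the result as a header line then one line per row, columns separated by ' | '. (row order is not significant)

After WHERE (1 rows):
orders.qty | orders.tag
20 | A
After SELECT (1 rows):
orders.tag | orders.qty
A | 20

== RESULT ==
orders.tag | orders.qty
A | 20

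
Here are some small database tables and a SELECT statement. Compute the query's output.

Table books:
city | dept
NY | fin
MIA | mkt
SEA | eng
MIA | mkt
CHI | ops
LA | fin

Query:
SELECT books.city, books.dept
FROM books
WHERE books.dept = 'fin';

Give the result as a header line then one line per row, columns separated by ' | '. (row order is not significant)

== RESULT ==
books.city | books.dept
NY | fin
LA | fin

Derivation:
After WHERE (2 rows):
books.city | books.dept
NY | fin
LA | fin
After SELECT (2 rows):
books.city | books.dept
NY | fin
LA | fin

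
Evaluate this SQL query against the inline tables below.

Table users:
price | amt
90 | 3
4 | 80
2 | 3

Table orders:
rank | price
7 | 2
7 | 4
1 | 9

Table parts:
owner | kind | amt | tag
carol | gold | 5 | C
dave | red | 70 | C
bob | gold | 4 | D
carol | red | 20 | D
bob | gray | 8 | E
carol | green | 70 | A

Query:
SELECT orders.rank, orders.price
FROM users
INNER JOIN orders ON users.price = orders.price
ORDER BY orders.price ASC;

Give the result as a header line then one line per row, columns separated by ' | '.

== RESULT ==
orders.rank | orders.price
7 | 2
7 | 4

Derivation:
After JOIN orders (2 rows):
users.price | users.amt | orders.rank | orders.price
4 | 80 | 7 | 4
2 | 3 | 7 | 2
After SELECT (2 rows):
orders.rank | orders.price
7 | 4
7 | 2
After ORDER BY (2 rows):
orders.rank | orders.price
7 | 2
7 | 4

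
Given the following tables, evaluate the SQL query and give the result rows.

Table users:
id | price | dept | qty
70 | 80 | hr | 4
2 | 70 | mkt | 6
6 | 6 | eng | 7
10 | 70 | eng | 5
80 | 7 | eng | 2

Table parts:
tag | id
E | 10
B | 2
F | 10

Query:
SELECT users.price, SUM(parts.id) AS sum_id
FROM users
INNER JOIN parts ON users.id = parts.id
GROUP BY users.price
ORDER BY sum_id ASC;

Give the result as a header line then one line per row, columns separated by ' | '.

After JOIN parts (3 rows):
users.id | users.price | users.dept | users.qty | parts.tag | parts.id
2 | 70 | mkt | 6 | B | 2
10 | 70 | eng | 5 | E | 10
10 | 70 | eng | 5 | F | 10
After GROUP BY (1 rows):
users.price | sum_id
70 | 22
After ORDER BY (1 rows):
users.price | sum_id
70 | 22

== RESULT ==
users.price | sum_id
70 | 22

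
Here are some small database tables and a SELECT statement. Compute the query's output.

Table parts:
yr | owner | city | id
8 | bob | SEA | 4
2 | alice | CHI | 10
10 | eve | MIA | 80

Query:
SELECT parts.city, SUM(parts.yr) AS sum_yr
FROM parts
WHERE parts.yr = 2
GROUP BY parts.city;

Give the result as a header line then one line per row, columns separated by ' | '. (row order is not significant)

After WHERE (1 rows):
parts.yr | parts.owner | parts.city | parts.id
2 | alice | CHI | 10
After GROUP BY (1 rows):
parts.city | sum_yr
CHI | 2

== RESULT ==
parts.city | sum_yr
CHI | 2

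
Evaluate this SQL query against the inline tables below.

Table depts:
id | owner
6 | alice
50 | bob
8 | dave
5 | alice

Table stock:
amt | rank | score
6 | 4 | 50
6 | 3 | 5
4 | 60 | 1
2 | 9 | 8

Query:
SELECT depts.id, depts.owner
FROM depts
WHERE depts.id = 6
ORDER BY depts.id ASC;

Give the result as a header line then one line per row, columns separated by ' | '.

After WHERE (1 rows):
depts.id | depts.owner
6 | alice
After SELECT (1 rows):
depts.id | depts.owner
6 | alice
After ORDER BY (1 rows):
depts.id | depts.owner
6 | alice

== RESULT ==
depts.id | depts.owner
6 | alice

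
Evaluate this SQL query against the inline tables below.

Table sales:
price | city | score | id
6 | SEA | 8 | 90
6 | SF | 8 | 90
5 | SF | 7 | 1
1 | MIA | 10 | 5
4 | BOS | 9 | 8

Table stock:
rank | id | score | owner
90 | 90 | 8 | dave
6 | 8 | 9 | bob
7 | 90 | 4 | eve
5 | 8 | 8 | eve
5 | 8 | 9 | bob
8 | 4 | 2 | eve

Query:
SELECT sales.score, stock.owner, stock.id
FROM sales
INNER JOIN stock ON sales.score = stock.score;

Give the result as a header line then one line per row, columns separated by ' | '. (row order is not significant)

After JOIN stock (6 rows):
sales.price | sales.city | sales.score | sales.id | stock.rank | stock.id | stock.score | stock.owner
6 | SEA | 8 | 90 | 90 | 90 | 8 | dave
6 | SEA | 8 | 90 | 5 | 8 | 8 | eve
6 | SF | 8 | 90 | 90 | 90 | 8 | dave
6 | SF | 8 | 90 | 5 | 8 | 8 | eve
4 | BOS | 9 | 8 | 6 | 8 | 9 | bob
4 | BOS | 9 | 8 | 5 | 8 | 9 | bob
After SELECT (6 rows):
sales.score | stock.owner | stock.id
8 | dave | 90
8 | eve | 8
8 | dave | 90
8 | eve | 8
9 | bob | 8
9 | bob | 8

== RESULT ==
sales.score | stock.owner | stock.id
8 | dave | 90
8 | eve | 8
8 | dave | 90
8 | eve | 8
9 | bob | 8
9 | bob | 8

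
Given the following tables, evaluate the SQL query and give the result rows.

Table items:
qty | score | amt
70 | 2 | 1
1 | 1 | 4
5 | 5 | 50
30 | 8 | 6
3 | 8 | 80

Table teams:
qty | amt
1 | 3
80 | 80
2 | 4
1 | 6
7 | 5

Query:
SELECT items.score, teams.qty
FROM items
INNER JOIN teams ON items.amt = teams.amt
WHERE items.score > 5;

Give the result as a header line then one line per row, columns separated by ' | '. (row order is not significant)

After JOIN teams (3 rows):
items.qty | items.score | items.amt | teams.qty | teams.amt
1 | 1 | 4 | 2 | 4
30 | 8 | 6 | 1 | 6
3 | 8 | 80 | 80 | 80
After WHERE (2 rows):
items.qty | items.score | items.amt | teams.qty | teams.amt
30 | 8 | 6 | 1 | 6
3 | 8 | 80 | 80 | 80
After SELECT (2 rows):
items.score | teams.qty
8 | 1
8 | 80

== RESULT ==
items.score | teams.qty
8 | 1
8 | 80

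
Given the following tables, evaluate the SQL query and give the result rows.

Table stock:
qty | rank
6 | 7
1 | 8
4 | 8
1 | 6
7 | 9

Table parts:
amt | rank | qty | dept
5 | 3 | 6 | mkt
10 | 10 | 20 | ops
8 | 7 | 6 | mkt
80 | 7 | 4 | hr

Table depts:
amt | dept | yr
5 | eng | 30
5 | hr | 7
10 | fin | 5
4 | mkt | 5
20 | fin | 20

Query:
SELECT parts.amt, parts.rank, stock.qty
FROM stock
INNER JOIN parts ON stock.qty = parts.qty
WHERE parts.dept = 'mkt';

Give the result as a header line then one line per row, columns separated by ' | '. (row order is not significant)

After JOIN parts (3 rows):
stock.qty | stock.rank | parts.amt | parts.rank | parts.qty | parts.dept
6 | 7 | 5 | 3 | 6 | mkt
6 | 7 | 8 | 7 | 6 | mkt
4 | 8 | 80 | 7 | 4 | hr
After WHERE (2 rows):
stock.qty | stock.rank | parts.amt | parts.rank | parts.qty | parts.dept
6 | 7 | 5 | 3 | 6 | mkt
6 | 7 | 8 | 7 | 6 | mkt
After SELECT (2 rows):
parts.amt | parts.rank | stock.qty
5 | 3 | 6
8 | 7 | 6

== RESULT ==
parts.amt | parts.rank | stock.qty
5 | 3 | 6
8 | 7 | 6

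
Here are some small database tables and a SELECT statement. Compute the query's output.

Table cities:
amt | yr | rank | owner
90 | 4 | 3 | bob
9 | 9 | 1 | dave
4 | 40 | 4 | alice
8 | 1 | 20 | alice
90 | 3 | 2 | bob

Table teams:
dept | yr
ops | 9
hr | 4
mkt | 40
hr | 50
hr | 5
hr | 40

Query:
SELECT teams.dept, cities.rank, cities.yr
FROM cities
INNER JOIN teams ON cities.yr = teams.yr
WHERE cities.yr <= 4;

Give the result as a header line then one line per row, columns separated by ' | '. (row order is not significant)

After JOIN teams (4 rows):
cities.amt | cities.yr | cities.rank | cities.owner | teams.dept | teams.yr
90 | 4 | 3 | bob | hr | 4
9 | 9 | 1 | dave | ops | 9
4 | 40 | 4 | alice | mkt | 40
4 | 40 | 4 | alice | hr | 40
After WHERE (1 rows):
cities.amt | cities.yr | cities.rank | cities.owner | teams.dept | teams.yr
90 | 4 | 3 | bob | hr | 4
After SELECT (1 rows):
teams.dept | cities.rank | cities.yr
hr | 3 | 4

== RESULT ==
teams.dept | cities.rank | cities.yr
hr | 3 | 4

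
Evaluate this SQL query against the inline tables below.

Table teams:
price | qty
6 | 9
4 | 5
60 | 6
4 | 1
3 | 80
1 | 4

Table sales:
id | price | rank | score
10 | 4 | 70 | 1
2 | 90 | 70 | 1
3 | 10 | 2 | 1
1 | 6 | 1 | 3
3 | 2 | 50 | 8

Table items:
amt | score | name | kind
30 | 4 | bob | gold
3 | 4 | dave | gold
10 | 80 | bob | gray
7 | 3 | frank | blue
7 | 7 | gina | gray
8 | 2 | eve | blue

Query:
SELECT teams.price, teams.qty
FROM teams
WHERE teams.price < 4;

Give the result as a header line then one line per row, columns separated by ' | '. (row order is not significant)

After WHERE (2 rows):
teams.price | teams.qty
3 | 80
1 | 4
After SELECT (2 rows):
teams.price | teams.qty
3 | 80
1 | 4

== RESULT ==
teams.price | teams.qty
3 | 80
1 | 4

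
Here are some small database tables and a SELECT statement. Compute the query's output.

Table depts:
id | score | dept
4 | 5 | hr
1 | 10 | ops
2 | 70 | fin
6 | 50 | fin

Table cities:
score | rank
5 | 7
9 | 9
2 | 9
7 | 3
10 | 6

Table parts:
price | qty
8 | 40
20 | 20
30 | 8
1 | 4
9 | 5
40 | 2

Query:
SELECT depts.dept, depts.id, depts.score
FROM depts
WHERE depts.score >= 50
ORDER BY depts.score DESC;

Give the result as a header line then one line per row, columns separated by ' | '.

After WHERE (2 rows):
depts.id | depts.score | depts.dept
2 | 70 | fin
6 | 50 | fin
After SELECT (2 rows):
depts.dept | depts.id | depts.score
fin | 2 | 70
fin | 6 | 50
After ORDER BY (2 rows):
depts.dept | depts.id | depts.score
fin | 2 | 70
fin | 6 | 50

== RESULT ==
depts.dept | depts.id | depts.score
fin | 2 | 70
fin | 6 | 50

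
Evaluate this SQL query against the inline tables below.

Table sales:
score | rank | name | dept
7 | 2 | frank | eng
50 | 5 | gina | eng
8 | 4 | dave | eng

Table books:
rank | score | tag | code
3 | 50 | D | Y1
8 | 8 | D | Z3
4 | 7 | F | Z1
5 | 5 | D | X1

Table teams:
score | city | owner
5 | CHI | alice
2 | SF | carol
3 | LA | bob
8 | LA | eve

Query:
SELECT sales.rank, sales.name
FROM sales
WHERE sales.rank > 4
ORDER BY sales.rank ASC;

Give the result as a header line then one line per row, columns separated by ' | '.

== RESULT ==
sales.rank | sales.name
5 | gina

Derivation:
After WHERE (1 rows):
sales.score | sales.rank | sales.name | sales.dept
50 | 5 | gina | eng
After SELECT (1 rows):
sales.rank | sales.name
5 | gina
After ORDER BY (1 rows):
sales.rank | sales.name
5 | gina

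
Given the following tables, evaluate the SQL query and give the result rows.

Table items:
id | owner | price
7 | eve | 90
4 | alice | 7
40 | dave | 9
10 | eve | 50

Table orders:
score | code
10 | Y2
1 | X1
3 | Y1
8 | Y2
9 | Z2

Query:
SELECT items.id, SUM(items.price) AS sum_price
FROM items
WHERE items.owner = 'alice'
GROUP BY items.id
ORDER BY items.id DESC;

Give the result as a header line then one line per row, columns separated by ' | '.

== RESULT ==
items.id | sum_price
4 | 7

Derivation:
After WHERE (1 rows):
items.id | items.owner | items.price
4 | alice | 7
After GROUP BY (1 rows):
items.id | sum_price
4 | 7
After ORDER BY (1 rows):
items.id | sum_price
4 | 7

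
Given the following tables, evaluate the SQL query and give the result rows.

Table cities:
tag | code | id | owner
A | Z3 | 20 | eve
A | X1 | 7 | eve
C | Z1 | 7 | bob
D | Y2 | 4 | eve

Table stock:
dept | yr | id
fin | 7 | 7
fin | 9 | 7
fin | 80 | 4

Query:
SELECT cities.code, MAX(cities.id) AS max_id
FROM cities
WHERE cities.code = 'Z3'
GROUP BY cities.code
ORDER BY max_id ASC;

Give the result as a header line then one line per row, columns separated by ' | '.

== RESULT ==
cities.code | max_id
Z3 | 20

Derivation:
After WHERE (1 rows):
cities.tag | cities.code | cities.id | cities.owner
A | Z3 | 20 | eve
After GROUP BY (1 rows):
cities.code | max_id
Z3 | 20
After ORDER BY (1 rows):
cities.code | max_id
Z3 | 20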